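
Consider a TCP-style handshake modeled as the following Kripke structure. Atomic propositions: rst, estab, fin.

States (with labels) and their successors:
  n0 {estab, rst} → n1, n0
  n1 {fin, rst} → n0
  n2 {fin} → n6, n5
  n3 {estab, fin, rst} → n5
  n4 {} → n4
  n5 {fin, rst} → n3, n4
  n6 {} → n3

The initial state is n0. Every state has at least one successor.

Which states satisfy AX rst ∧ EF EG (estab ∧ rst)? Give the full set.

States satisfying rst: {n0, n1, n3, n5}.
States satisfying AX rst: {n0, n1, n3, n6}.
States satisfying EG (estab ∧ rst): {n0}.
States satisfying EF EG (estab ∧ rst): {n0, n1}.
States satisfying AX rst ∧ EF EG (estab ∧ rst): {n0, n1}.

{n0, n1}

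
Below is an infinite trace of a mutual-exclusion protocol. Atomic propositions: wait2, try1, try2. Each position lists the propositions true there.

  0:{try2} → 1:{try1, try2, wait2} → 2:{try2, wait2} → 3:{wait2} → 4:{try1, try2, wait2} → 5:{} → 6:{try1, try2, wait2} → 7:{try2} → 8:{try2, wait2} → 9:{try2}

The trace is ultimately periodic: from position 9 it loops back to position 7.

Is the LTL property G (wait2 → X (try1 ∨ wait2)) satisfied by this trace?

wait2 → X (try1 ∨ wait2) must hold at every position from 0 onward. It fails at position 4, so G (wait2 → X (try1 ∨ wait2)) is false.
Positions where wait2 holds: 1, 2, 3, 4, 6, 8.
Check X (try1 ∨ wait2) at each: 1→ok, 2→ok, 3→ok, 4→fails, 6→fails, 8→fails.

No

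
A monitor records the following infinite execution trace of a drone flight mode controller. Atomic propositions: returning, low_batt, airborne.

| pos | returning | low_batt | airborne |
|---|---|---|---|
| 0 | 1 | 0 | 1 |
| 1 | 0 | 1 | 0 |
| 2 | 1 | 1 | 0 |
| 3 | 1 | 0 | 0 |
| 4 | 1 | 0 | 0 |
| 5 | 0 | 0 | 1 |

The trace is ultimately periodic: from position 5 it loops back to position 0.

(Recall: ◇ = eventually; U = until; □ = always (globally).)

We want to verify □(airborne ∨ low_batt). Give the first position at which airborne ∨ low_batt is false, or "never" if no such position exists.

Check airborne ∨ low_batt at each position in order: 0 ✓, 1 ✓, 2 ✓.
At position 3 the labels are {returning}, so airborne ∨ low_batt is false there. This is the first violation.

3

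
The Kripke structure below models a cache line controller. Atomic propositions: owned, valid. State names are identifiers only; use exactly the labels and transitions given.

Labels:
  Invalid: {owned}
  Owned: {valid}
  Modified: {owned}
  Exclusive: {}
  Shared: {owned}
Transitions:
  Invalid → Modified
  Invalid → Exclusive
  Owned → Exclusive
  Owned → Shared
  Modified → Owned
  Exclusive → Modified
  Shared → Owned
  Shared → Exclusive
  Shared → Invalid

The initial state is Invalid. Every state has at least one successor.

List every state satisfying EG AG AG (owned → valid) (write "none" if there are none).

States satisfying AG AG (owned → valid): ∅.
States satisfying EG AG AG (owned → valid): ∅.

none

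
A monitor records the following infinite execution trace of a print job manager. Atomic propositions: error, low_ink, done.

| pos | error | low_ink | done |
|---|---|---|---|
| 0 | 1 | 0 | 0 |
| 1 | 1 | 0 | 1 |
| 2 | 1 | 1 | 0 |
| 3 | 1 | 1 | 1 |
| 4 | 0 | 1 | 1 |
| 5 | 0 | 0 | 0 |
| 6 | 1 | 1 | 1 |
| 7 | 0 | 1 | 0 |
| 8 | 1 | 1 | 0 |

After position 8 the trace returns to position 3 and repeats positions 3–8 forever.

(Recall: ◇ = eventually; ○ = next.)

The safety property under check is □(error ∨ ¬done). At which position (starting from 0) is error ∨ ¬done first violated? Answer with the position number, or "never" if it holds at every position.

Check error ∨ ¬done at each position in order: 0 ✓, 1 ✓, 2 ✓, 3 ✓.
At position 4 the labels are {done, low_ink}, so error ∨ ¬done is false there. This is the first violation.

4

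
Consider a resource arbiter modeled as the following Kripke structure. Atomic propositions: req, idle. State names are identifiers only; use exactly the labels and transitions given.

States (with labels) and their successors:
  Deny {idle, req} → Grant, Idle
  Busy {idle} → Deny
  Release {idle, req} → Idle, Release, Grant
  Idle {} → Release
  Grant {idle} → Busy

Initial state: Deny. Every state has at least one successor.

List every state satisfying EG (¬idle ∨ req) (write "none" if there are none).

{Deny, Release, Idle}

States satisfying ¬idle ∨ req: {Deny, Release, Idle}.
States satisfying EG (¬idle ∨ req): {Deny, Release, Idle}.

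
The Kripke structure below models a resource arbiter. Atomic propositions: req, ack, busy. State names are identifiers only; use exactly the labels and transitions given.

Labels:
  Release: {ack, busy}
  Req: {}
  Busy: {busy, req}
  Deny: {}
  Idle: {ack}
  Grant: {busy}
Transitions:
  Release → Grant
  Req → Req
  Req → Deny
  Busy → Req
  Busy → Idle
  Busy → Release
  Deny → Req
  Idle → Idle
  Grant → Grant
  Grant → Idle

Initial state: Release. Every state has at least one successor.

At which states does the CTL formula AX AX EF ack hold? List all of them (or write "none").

States satisfying AX EF ack: {Release, Idle, Grant}.
States satisfying AX AX EF ack: {Release, Idle, Grant}.

{Release, Idle, Grant}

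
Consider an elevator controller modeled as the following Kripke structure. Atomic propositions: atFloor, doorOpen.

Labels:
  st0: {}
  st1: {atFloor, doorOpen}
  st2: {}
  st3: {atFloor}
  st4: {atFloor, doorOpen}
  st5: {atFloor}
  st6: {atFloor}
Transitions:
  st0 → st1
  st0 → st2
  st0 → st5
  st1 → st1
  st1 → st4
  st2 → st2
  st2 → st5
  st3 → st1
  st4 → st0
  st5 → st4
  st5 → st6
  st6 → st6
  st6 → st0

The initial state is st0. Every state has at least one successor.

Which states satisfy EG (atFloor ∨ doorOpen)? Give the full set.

States satisfying atFloor ∨ doorOpen: {st1, st3, st4, st5, st6}.
States satisfying EG (atFloor ∨ doorOpen): {st1, st3, st5, st6}.

{st1, st3, st5, st6}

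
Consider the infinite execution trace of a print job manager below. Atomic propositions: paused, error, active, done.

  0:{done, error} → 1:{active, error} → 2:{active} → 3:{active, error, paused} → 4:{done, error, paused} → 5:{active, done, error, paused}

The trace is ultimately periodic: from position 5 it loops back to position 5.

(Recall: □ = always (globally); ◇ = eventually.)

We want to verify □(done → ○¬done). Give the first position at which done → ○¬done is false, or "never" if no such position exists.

4

Check done → ○¬done at each position in order: 0 ✓, 1 ✓, 2 ✓, 3 ✓.
At position 4 the labels are {done, error, paused} and the next position 5 has {active, done, error, paused}, so done → ○¬done is false there. This is the first violation.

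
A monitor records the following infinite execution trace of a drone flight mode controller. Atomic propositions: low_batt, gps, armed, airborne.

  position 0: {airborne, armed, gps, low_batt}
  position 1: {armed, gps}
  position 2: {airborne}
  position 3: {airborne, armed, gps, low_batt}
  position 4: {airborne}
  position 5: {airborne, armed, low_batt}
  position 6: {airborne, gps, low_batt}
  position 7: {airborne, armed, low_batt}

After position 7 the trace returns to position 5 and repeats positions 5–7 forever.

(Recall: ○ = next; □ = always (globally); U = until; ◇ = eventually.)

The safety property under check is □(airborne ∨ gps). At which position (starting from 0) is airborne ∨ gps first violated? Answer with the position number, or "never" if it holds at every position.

never

airborne ∨ gps holds at every position 0..7, and those are all the positions the trace ever visits, so the invariant □(airborne ∨ gps) is never violated.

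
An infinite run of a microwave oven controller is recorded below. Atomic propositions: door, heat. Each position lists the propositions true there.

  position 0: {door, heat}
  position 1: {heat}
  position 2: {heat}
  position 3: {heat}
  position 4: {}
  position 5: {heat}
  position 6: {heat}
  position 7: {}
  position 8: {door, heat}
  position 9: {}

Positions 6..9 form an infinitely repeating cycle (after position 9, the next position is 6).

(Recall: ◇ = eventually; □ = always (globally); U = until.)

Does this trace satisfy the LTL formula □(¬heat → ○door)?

No

¬heat → ○door must hold at every position from 0 onward. It fails at position 4, so □(¬heat → ○door) is false.
Positions where ¬heat holds: 4, 7, 9.
Check ○door at each: 4→fails, 7→ok, 9→fails.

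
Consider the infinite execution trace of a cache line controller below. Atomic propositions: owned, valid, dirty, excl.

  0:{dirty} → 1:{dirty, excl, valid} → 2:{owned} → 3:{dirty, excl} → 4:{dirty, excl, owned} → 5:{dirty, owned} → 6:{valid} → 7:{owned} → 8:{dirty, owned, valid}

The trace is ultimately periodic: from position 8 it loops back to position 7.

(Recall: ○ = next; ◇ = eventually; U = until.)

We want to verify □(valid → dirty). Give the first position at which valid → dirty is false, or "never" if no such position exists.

Check valid → dirty at each position in order: 0 ✓, 1 ✓, 2 ✓, 3 ✓, 4 ✓, 5 ✓.
At position 6 the labels are {valid}, so valid → dirty is false there. This is the first violation.

6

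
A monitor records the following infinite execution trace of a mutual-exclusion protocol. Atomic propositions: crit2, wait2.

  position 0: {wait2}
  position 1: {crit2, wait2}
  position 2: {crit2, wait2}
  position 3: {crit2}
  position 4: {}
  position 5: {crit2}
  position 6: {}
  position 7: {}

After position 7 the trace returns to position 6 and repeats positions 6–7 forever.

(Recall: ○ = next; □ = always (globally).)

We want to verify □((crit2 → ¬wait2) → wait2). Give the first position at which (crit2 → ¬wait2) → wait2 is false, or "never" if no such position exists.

3

Check (crit2 → ¬wait2) → wait2 at each position in order: 0 ✓, 1 ✓, 2 ✓.
At position 3 the labels are {crit2}, so (crit2 → ¬wait2) → wait2 is false there. This is the first violation.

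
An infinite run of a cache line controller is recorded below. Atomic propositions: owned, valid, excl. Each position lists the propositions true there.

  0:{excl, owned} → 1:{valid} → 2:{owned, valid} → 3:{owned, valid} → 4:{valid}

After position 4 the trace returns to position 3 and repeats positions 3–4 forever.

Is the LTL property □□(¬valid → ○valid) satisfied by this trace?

Satisfied

□(¬valid → ○valid) holds at every position 0..4, and those are all positions ever visited, so □□(¬valid → ○valid) holds.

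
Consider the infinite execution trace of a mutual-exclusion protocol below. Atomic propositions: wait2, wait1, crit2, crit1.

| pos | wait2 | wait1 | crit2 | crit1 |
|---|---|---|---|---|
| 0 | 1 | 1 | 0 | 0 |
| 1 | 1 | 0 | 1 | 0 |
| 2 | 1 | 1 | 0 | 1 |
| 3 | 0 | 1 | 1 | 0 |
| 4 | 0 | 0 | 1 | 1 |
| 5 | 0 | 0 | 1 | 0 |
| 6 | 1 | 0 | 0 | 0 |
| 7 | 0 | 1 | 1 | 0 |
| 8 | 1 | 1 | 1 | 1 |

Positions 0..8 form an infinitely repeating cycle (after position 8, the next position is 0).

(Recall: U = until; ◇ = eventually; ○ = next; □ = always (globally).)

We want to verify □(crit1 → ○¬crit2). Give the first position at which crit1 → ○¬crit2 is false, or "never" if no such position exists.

2

Check crit1 → ○¬crit2 at each position in order: 0 ✓, 1 ✓.
At position 2 the labels are {crit1, wait1, wait2} and the next position 3 has {crit2, wait1}, so crit1 → ○¬crit2 is false there. This is the first violation.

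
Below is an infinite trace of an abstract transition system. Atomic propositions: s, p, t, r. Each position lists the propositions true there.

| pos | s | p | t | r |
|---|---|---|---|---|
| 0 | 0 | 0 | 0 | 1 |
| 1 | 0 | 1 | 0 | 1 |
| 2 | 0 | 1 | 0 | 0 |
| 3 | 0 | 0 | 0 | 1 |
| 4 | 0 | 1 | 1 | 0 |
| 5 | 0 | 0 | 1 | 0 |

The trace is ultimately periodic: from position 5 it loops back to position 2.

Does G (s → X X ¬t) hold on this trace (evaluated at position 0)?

Holds

s → X X ¬t holds at every position 0..5, and those are all positions ever visited, so G (s → X X ¬t) holds.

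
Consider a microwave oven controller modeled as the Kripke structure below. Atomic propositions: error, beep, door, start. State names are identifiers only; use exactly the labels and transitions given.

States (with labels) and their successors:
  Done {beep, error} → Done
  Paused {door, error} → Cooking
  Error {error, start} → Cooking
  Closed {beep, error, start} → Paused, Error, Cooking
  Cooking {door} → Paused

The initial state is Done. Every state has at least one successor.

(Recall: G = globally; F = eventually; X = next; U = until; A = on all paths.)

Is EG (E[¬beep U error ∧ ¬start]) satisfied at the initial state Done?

States satisfying E[¬beep U error ∧ ¬start]: {Done, Paused, Error, Cooking}.
States satisfying EG (E[¬beep U error ∧ ¬start]): {Done, Paused, Error, Cooking}.
Done ∈ Sat(EG (E[¬beep U error ∧ ¬start])).

Holds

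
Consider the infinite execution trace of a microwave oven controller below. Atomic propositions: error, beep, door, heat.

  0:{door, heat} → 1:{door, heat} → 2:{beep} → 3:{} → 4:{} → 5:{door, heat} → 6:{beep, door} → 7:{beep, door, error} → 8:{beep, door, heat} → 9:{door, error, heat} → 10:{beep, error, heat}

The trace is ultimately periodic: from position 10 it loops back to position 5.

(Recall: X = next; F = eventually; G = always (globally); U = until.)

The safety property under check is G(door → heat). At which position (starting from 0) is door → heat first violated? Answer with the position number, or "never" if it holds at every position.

6

Check door → heat at each position in order: 0 ✓, 1 ✓, 2 ✓, 3 ✓, 4 ✓, 5 ✓.
At position 6 the labels are {beep, door}, so door → heat is false there. This is the first violation.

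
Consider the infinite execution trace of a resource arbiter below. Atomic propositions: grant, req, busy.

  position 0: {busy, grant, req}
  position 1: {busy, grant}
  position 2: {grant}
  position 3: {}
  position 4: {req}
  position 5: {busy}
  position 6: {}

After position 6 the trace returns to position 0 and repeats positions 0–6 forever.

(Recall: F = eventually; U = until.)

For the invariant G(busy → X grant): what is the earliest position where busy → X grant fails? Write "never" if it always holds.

Check busy → X grant at each position in order: 0 ✓, 1 ✓, 2 ✓, 3 ✓, 4 ✓.
At position 5 the labels are {busy} and the next position 6 has {}, so busy → X grant is false there. This is the first violation.

5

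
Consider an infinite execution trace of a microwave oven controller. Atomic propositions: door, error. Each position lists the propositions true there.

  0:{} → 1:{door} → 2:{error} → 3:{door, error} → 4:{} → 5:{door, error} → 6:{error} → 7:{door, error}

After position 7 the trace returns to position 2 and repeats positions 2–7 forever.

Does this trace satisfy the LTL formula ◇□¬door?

No

□¬door is false at every position 0..7, so it never becomes true and ◇□¬door fails.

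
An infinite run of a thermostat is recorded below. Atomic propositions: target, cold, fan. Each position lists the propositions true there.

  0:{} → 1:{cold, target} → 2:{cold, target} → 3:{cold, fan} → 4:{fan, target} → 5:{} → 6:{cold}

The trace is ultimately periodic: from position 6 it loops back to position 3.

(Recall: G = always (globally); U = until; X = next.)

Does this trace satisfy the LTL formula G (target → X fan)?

target → X fan must hold at every position from 0 onward. It fails at position 1, so G (target → X fan) is false.
Positions where target holds: 1, 2, 4.
Check X fan at each: 1→fails, 2→ok, 4→fails.

No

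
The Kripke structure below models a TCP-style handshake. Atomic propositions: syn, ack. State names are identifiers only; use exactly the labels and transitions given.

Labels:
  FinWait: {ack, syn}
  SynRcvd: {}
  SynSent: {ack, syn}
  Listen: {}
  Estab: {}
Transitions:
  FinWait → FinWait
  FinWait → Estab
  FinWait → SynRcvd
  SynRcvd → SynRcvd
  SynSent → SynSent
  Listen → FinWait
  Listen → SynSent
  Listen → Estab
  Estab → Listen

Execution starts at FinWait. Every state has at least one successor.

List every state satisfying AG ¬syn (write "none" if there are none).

States satisfying ¬syn: {SynRcvd, Listen, Estab}.
States satisfying AG ¬syn: {SynRcvd}.

{SynRcvd}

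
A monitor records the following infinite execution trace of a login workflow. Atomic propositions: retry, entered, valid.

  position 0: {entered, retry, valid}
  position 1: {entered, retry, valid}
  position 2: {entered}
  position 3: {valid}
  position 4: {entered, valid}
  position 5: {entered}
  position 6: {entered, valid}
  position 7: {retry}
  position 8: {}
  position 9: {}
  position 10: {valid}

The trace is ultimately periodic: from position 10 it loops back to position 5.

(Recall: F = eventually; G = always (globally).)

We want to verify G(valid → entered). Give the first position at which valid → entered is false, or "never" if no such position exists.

3

Check valid → entered at each position in order: 0 ✓, 1 ✓, 2 ✓.
At position 3 the labels are {valid}, so valid → entered is false there. This is the first violation.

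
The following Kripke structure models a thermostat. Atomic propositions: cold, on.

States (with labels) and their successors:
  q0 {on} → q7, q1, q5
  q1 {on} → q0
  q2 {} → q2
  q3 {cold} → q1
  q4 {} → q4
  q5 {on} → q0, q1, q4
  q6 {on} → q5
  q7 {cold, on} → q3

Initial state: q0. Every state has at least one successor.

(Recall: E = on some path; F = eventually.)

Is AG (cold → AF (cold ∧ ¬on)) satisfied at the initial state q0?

Yes

States satisfying cold → AF (cold ∧ ¬on): {q0, q1, q2, q3, q4, q5, q6, q7}.
States satisfying AG (cold → AF (cold ∧ ¬on)): {q0, q1, q2, q3, q4, q5, q6, q7}.
Every state reachable from q0 satisfies cold → AF (cold ∧ ¬on).
q0 ∈ Sat(AG (cold → AF (cold ∧ ¬on))).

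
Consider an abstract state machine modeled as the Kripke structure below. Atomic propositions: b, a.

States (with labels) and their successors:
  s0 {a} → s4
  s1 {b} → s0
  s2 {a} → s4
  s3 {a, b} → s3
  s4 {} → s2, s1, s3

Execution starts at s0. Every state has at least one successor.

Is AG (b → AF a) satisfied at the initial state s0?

States satisfying b → AF a: {s0, s1, s2, s3, s4}.
States satisfying AG (b → AF a): {s0, s1, s2, s3, s4}.
Every state reachable from s0 satisfies b → AF a.
s0 ∈ Sat(AG (b → AF a)).

Satisfied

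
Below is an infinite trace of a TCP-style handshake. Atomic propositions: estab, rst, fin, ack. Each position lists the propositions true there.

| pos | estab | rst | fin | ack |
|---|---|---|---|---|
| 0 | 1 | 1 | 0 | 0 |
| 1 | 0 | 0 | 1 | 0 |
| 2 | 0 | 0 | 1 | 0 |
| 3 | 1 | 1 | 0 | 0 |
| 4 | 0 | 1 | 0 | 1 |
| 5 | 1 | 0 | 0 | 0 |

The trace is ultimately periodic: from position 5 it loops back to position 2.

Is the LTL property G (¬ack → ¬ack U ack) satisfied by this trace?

¬ack → ¬ack U ack holds at every position 0..5, and those are all positions ever visited, so G (¬ack → ¬ack U ack) holds.
Positions where ¬ack holds: 0, 1, 2, 3, 5.
Check ¬ack U ack at each: 0→ok, 1→ok, 2→ok, 3→ok, 5→ok.

Holds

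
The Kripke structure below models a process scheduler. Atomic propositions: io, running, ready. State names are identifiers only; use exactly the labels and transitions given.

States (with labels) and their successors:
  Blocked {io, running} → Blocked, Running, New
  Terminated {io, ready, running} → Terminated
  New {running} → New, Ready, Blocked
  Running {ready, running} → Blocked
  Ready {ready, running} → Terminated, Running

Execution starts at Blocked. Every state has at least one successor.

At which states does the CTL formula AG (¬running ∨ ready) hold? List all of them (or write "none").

{Terminated}

States satisfying ¬running ∨ ready: {Terminated, Running, Ready}.
States satisfying AG (¬running ∨ ready): {Terminated}.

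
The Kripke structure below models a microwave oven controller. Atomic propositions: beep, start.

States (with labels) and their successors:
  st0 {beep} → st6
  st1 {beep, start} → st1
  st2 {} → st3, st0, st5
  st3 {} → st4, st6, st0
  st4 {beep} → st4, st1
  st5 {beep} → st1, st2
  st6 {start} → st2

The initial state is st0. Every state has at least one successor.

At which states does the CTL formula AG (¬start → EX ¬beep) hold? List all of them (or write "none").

States satisfying ¬start → EX ¬beep: {st0, st1, st2, st3, st5, st6}.
States satisfying AG (¬start → EX ¬beep): {st1}.

{st1}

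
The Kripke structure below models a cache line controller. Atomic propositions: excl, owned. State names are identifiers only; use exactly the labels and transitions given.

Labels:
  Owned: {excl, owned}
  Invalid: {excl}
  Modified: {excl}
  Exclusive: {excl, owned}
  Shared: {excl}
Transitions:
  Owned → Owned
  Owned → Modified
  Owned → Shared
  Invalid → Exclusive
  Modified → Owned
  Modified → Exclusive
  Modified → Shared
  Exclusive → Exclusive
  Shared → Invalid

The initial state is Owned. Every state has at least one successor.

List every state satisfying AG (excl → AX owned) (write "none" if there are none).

States satisfying excl → AX owned: {Invalid, Exclusive}.
States satisfying AG (excl → AX owned): {Invalid, Exclusive}.

{Invalid, Exclusive}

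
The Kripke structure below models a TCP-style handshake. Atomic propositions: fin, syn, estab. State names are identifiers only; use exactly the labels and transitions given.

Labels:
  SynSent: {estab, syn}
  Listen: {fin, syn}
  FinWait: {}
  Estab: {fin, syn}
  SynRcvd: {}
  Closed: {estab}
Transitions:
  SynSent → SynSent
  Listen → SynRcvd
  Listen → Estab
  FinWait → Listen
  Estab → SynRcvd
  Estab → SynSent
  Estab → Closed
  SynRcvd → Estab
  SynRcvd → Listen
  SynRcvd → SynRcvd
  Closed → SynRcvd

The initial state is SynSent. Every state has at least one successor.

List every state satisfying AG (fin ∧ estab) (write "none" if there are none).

States satisfying fin ∧ estab: ∅.
States satisfying AG (fin ∧ estab): ∅.

none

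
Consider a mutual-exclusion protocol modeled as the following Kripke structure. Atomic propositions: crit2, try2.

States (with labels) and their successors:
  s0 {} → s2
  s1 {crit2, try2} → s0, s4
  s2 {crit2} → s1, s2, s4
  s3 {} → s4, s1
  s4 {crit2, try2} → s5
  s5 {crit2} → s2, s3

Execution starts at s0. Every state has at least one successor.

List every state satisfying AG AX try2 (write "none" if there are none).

States satisfying AX try2: {s3}.
States satisfying AG AX try2: ∅.

none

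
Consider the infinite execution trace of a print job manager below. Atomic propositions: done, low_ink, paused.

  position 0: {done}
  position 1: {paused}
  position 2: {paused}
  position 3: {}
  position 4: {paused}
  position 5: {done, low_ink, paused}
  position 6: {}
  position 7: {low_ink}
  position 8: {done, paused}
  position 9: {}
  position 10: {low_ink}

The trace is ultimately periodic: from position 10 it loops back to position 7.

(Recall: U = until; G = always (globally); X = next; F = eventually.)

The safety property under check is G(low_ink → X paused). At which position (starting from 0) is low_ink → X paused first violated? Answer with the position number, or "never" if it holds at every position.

Check low_ink → X paused at each position in order: 0 ✓, 1 ✓, 2 ✓, 3 ✓, 4 ✓.
At position 5 the labels are {done, low_ink, paused} and the next position 6 has {}, so low_ink → X paused is false there. This is the first violation.

5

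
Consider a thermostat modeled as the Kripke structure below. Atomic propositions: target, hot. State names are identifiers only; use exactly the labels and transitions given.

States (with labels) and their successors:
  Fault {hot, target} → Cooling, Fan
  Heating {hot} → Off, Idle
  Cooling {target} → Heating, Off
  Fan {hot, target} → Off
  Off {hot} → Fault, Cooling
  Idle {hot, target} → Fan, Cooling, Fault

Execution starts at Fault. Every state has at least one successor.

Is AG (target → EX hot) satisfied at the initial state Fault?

Holds

States satisfying target → EX hot: {Fault, Heating, Cooling, Fan, Off, Idle}.
States satisfying AG (target → EX hot): {Fault, Heating, Cooling, Fan, Off, Idle}.
Every state reachable from Fault satisfies target → EX hot.
Fault ∈ Sat(AG (target → EX hot)).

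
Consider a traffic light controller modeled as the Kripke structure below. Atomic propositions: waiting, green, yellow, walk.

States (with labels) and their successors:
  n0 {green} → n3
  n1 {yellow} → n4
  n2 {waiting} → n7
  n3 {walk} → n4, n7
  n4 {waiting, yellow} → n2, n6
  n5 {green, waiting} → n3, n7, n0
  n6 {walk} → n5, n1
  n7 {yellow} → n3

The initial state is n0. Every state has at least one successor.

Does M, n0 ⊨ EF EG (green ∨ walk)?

No

States satisfying EG (green ∨ walk): ∅.
States satisfying EF EG (green ∨ walk): ∅.
No suitable path/successor from n0 witnesses the formula.
n0 ∉ Sat(EF EG (green ∨ walk)).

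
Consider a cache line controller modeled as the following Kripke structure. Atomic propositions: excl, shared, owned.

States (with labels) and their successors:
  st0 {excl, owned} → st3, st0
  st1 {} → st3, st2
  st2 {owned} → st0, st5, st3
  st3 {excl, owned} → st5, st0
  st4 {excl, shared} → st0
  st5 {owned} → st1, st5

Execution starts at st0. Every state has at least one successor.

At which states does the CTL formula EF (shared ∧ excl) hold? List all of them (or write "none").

{st4}

States satisfying shared ∧ excl: {st4}.
States satisfying EF (shared ∧ excl): {st4}.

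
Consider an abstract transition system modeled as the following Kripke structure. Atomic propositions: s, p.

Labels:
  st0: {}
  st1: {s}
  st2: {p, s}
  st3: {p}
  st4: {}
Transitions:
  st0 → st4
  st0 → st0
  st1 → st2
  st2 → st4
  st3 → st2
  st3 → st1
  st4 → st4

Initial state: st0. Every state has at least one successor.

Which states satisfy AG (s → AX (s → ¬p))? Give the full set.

States satisfying s → AX (s → ¬p): {st0, st2, st3, st4}.
States satisfying AG (s → AX (s → ¬p)): {st0, st2, st4}.

{st0, st2, st4}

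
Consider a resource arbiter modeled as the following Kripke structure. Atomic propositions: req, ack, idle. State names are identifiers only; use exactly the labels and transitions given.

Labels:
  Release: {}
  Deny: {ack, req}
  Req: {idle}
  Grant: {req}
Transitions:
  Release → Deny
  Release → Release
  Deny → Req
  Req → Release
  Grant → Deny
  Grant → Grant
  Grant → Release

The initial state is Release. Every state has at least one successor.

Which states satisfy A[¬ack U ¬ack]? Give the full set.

States satisfying ¬ack: {Release, Req, Grant}.
States satisfying A[¬ack U ¬ack]: {Release, Req, Grant}.

{Release, Req, Grant}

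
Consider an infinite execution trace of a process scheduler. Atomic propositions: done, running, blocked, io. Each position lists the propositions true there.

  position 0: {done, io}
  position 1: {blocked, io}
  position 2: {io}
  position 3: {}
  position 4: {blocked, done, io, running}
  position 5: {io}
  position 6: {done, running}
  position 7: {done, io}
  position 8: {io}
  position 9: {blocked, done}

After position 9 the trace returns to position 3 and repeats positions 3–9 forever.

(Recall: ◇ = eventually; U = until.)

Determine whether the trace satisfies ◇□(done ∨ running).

Does not hold

□(done ∨ running) is false at every position 0..9, so it never becomes true and ◇□(done ∨ running) fails.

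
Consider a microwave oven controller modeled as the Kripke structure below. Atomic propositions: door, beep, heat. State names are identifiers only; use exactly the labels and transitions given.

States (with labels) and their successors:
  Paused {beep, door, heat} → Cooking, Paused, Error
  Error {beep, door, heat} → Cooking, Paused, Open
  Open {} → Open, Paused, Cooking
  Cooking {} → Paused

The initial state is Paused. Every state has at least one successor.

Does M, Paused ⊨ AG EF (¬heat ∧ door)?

Violated

States satisfying EF (¬heat ∧ door): ∅.
States satisfying AG EF (¬heat ∧ door): ∅.
Cooking is reachable from Paused and violates EF (¬heat ∧ door), so AG fails at Paused.
Paused ∉ Sat(AG EF (¬heat ∧ door)).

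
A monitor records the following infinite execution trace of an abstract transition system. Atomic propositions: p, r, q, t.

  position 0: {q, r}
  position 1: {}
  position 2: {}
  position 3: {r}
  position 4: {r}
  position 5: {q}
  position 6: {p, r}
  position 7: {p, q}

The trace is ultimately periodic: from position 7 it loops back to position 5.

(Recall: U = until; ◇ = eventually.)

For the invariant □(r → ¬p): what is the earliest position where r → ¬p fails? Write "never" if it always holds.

Check r → ¬p at each position in order: 0 ✓, 1 ✓, 2 ✓, 3 ✓, 4 ✓, 5 ✓.
At position 6 the labels are {p, r}, so r → ¬p is false there. This is the first violation.

6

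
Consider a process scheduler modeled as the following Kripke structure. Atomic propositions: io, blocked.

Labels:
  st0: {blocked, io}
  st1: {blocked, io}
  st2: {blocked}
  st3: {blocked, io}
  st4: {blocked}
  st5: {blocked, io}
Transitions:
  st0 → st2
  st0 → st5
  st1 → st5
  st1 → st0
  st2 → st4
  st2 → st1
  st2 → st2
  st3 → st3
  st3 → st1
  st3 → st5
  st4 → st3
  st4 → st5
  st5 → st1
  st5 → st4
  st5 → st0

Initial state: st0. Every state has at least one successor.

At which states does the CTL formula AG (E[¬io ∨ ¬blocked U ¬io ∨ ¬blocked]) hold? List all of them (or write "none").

States satisfying E[¬io ∨ ¬blocked U ¬io ∨ ¬blocked]: {st2, st4}.
States satisfying AG (E[¬io ∨ ¬blocked U ¬io ∨ ¬blocked]): ∅.

none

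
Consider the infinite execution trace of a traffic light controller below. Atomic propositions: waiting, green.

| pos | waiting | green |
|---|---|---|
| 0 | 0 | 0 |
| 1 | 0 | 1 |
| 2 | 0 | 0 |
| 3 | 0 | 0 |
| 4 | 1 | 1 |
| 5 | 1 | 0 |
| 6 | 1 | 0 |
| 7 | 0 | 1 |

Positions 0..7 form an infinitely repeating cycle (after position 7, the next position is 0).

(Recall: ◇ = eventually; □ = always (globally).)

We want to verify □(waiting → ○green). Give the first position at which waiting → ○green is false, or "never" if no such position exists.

4

Check waiting → ○green at each position in order: 0 ✓, 1 ✓, 2 ✓, 3 ✓.
At position 4 the labels are {green, waiting} and the next position 5 has {waiting}, so waiting → ○green is false there. This is the first violation.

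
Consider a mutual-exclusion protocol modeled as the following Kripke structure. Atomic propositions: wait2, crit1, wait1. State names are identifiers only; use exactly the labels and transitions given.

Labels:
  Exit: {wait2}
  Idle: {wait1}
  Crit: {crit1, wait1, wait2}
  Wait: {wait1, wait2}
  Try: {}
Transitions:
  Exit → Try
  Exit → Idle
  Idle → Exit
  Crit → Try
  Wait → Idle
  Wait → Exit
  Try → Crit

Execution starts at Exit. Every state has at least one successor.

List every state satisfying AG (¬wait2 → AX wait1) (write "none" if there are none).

States satisfying ¬wait2 → AX wait1: {Exit, Crit, Wait, Try}.
States satisfying AG (¬wait2 → AX wait1): {Crit, Try}.

{Crit, Try}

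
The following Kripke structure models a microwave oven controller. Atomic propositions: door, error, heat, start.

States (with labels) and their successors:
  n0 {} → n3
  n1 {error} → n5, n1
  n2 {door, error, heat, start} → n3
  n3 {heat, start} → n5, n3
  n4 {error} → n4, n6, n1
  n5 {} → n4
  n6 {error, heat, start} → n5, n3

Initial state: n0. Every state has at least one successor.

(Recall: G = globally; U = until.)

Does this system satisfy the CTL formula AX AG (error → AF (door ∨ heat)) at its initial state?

Violated

States satisfying AG (error → AF (door ∨ heat)): ∅.
States satisfying AX AG (error → AF (door ∨ heat)): ∅.
n0 ∉ Sat(AX AG (error → AF (door ∨ heat))).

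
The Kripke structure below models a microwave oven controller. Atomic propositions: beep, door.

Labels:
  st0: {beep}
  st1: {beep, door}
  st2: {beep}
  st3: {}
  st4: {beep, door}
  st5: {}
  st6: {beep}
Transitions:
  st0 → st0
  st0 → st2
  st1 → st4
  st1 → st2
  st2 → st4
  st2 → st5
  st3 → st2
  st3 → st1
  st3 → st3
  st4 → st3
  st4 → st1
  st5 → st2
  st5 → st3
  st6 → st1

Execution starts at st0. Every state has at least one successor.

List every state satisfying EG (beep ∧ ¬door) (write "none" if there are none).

{st0}

States satisfying beep ∧ ¬door: {st0, st2, st6}.
States satisfying EG (beep ∧ ¬door): {st0}.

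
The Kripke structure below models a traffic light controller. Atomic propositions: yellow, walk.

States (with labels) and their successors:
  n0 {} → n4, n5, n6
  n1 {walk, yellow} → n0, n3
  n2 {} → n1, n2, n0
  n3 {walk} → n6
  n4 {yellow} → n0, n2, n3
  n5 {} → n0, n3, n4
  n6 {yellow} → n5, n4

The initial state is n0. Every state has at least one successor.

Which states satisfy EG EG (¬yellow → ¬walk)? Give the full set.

States satisfying EG (¬yellow → ¬walk): {n0, n1, n2, n4, n5, n6}.
States satisfying EG EG (¬yellow → ¬walk): {n0, n1, n2, n4, n5, n6}.

{n0, n1, n2, n4, n5, n6}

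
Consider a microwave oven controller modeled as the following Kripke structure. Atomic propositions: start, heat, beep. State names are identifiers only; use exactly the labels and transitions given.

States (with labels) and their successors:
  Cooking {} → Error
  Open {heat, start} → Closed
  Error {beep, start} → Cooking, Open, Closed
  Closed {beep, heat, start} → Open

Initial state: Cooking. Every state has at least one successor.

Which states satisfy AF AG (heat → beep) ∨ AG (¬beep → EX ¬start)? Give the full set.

none

States satisfying AG (heat → beep): ∅.
States satisfying AF AG (heat → beep): ∅.
States satisfying ¬beep → EX ¬start: {Error, Closed}.
States satisfying AG (¬beep → EX ¬start): ∅.
States satisfying AF AG (heat → beep) ∨ AG (¬beep → EX ¬start): ∅.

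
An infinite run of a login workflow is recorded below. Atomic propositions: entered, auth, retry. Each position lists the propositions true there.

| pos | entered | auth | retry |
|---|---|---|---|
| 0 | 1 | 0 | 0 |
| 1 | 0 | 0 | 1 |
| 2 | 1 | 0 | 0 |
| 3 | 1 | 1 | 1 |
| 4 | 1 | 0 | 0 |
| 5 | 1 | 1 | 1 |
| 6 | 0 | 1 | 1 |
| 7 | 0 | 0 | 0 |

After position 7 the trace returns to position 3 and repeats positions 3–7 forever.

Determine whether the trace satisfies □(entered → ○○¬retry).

No

entered → ○○¬retry must hold at every position from 0 onward. It fails at position 3, so □(entered → ○○¬retry) is false.
Positions where entered holds: 0, 2, 3, 4, 5.
Check ○○¬retry at each: 0→ok, 2→ok, 3→fails, 4→fails, 5→ok.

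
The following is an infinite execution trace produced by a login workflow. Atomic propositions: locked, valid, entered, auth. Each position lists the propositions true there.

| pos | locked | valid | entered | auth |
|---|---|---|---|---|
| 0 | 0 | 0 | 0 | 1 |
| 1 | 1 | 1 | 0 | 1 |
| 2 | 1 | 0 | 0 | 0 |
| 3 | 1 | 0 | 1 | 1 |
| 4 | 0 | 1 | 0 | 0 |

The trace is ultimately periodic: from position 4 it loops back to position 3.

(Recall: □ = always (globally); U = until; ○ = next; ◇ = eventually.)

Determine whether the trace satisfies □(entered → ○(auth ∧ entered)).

Violated

entered → ○(auth ∧ entered) must hold at every position from 0 onward. It fails at position 3, so □(entered → ○(auth ∧ entered)) is false.
Positions where entered holds: 3.
Check ○(auth ∧ entered) at each: 3→fails.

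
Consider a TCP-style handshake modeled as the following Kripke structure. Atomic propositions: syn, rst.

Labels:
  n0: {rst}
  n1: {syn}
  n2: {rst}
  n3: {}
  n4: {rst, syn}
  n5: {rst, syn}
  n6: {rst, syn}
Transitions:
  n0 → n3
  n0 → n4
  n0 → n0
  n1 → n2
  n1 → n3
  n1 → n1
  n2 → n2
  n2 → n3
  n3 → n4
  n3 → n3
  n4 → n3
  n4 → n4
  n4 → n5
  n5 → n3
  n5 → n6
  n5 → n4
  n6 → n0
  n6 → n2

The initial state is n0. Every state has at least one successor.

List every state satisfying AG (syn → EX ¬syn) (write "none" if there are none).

{n0, n1, n2, n3, n4, n5, n6}

States satisfying syn → EX ¬syn: {n0, n1, n2, n3, n4, n5, n6}.
States satisfying AG (syn → EX ¬syn): {n0, n1, n2, n3, n4, n5, n6}.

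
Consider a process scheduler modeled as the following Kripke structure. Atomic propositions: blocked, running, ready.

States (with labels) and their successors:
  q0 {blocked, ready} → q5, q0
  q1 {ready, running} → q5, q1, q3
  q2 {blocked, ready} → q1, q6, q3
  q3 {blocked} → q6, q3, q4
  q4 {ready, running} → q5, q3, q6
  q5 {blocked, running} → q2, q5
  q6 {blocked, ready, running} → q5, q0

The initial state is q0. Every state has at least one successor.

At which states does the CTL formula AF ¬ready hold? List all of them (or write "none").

{q3, q5}

States satisfying ¬ready: {q3, q5}.
States satisfying AF ¬ready: {q3, q5}.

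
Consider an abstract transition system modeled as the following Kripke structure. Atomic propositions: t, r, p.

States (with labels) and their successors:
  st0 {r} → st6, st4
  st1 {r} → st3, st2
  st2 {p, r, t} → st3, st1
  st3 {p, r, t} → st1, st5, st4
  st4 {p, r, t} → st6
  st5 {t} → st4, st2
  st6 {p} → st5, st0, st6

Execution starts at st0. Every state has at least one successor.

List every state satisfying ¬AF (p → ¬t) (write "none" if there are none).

States satisfying p → ¬t: {st0, st1, st5, st6}.
States satisfying AF (p → ¬t): {st0, st1, st2, st3, st4, st5, st6}.
States satisfying ¬AF (p → ¬t): ∅.

none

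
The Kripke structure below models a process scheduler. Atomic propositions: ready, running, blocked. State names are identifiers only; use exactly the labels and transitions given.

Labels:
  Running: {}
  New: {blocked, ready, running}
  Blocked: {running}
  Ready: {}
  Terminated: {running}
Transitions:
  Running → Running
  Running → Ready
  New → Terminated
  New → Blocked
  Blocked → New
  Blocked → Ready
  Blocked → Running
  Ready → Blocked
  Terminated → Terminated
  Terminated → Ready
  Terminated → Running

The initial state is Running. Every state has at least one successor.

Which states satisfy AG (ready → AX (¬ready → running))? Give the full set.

{Running, New, Blocked, Ready, Terminated}

States satisfying ready → AX (¬ready → running): {Running, New, Blocked, Ready, Terminated}.
States satisfying AG (ready → AX (¬ready → running)): {Running, New, Blocked, Ready, Terminated}.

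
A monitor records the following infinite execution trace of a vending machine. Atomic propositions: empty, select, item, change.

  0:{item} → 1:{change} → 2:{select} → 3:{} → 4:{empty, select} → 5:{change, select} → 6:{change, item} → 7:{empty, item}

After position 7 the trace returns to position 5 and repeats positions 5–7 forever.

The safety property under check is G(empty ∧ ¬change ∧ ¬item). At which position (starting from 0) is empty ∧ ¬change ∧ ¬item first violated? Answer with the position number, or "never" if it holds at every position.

At position 0 the labels are {item}, so empty ∧ ¬change ∧ ¬item is false there. This is the first violation.

0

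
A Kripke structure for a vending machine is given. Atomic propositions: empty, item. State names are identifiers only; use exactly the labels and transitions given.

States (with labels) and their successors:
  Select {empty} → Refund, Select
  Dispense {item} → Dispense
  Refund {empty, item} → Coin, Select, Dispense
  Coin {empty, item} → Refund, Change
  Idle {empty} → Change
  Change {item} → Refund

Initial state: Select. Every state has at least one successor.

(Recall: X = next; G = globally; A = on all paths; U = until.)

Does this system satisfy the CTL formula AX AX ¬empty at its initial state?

States satisfying AX ¬empty: {Dispense, Idle}.
States satisfying AX AX ¬empty: {Dispense}.
Select ∉ Sat(AX AX ¬empty).

Violated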